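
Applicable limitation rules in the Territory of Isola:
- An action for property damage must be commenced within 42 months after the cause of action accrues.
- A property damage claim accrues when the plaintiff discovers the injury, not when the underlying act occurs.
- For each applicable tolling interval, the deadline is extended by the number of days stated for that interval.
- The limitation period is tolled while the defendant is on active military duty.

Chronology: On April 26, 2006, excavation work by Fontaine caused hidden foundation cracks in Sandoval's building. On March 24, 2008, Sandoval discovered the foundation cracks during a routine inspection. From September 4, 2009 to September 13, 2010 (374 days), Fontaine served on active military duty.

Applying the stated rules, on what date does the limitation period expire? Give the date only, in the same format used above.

October 2, 2012

Under the discovery rule, the claim accrued on March 24, 2008, when Sandoval discovered the injury — not on the April 26, 2006 date of the underlying act.
42 months from March 24, 2008 is September 24, 2011.
The defendant's active military service from September 4, 2009 to September 13, 2010 tolled the period for 374 days, extending the deadline to October 2, 2012.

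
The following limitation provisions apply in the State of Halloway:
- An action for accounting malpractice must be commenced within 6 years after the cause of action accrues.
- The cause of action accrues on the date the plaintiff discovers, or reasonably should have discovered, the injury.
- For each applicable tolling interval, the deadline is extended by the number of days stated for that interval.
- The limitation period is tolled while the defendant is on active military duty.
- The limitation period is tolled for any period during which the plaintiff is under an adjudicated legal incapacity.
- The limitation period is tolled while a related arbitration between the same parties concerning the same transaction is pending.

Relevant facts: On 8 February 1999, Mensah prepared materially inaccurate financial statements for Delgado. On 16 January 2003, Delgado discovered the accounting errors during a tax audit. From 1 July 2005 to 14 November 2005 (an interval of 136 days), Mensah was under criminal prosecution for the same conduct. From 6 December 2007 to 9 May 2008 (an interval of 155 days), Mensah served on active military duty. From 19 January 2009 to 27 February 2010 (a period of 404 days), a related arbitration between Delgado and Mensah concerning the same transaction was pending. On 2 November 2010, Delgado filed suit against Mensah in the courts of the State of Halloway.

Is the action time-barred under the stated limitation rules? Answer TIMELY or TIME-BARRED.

TIME-BARRED

Under the discovery rule, the claim accrued on 16 January 2003, when Delgado discovered the injury — not on the 8 February 1999 date of the underlying act.
Adding the 6 years base period to 16 January 2003 gives a deadline of 16 January 2009, before any tolling.
The period was tolled for 155 days by the defendant's active military service (6 December 2007 to 9 May 2008), pushing the deadline to 20 June 2009.
The pending related arbitration from 19 January 2009 to 27 February 2010 tolled the period for 404 days, extending the deadline to 29 July 2010.
The pending criminal prosecution from 1 July 2005 to 14 November 2005 does not toll the period, because no stated rule makes a criminal prosecution a tolling event.
The 2 November 2010 filing falls after the 29 July 2010 deadline; the claim is time-barred.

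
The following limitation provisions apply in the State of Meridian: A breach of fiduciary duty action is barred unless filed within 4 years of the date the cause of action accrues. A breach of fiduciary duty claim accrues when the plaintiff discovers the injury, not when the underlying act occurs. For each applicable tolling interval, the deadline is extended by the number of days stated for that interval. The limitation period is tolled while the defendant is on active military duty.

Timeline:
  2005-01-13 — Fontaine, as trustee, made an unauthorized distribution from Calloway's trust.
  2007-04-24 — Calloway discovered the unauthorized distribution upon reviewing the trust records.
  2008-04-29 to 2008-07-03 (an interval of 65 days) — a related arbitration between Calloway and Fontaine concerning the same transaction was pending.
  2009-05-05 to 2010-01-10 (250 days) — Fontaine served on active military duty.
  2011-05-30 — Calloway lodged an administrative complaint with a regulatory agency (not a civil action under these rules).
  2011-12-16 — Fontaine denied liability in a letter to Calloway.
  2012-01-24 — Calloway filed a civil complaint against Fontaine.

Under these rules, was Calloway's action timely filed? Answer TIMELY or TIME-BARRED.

Accrual is tied to discovery, so the period began on 2007-04-24 rather than on 2005-01-13 when the act occurred.
4 years from 2007-04-24 is 2011-04-24.
The defendant's active military service from 2009-05-05 to 2010-01-10 tolled the period for 250 days, extending the deadline to 2011-12-30.
Although a pending arbitration ran from 2008-04-29 to 2008-07-03, the stated rules do not make that a tolling event, so it is disregarded.
The other events in the timeline have no effect on the limitation period under the stated rules.
Filing on 2012-01-24 missed the 2011-12-30 deadline — the action is time-barred.

TIME-BARRED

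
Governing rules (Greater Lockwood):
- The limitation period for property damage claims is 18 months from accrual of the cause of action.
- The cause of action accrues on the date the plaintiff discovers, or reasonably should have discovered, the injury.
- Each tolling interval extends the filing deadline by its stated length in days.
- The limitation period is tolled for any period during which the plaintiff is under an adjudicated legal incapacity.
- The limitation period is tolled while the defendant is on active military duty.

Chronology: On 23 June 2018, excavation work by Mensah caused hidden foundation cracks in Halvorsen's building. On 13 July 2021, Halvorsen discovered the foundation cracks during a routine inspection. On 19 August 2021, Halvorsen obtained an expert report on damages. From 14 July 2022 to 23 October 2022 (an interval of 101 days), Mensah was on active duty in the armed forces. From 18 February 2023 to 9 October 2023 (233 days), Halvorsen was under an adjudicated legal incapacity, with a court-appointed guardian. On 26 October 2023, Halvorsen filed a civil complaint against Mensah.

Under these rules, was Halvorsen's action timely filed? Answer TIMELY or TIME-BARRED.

Under the discovery rule, the claim accrued on 13 July 2021, when Halvorsen discovered the injury — not on the 23 June 2018 date of the underlying act.
Adding the 18 months base period to 13 July 2021 gives a deadline of 13 January 2023, before any tolling.
Because the defendant's active military service ran from 14 July 2022 to 23 October 2022, the deadline is extended by 101 days to 24 April 2023.
The plaintiff's legal incapacity from 18 February 2023 to 9 October 2023 tolled the period for 233 days, extending the deadline to 13 December 2023.
None of the other events listed affects the running of the period under the stated rules.
Filing on 26 October 2023 beat the 13 December 2023 deadline — the action is timely.

TIMELY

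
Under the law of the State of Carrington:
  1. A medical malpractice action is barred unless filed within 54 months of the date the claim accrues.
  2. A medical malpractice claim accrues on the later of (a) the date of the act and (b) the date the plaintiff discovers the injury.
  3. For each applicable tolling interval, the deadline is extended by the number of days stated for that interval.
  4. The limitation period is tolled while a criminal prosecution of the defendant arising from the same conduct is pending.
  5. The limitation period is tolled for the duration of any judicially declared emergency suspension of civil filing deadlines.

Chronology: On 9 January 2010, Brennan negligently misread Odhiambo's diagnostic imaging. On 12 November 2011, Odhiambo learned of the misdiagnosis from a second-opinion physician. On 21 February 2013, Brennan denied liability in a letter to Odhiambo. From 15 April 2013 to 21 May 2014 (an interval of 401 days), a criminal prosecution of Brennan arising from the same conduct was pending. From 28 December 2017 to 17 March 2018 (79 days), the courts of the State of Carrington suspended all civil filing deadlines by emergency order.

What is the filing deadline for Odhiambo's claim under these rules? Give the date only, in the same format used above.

17 June 2017

The claim accrued on 12 November 2011 — the later of the 9 January 2010 act and the 12 November 2011 discovery.
The untolled deadline — 54 months after 12 November 2011 — is 12 May 2016.
Because the pending criminal prosecution ran from 15 April 2013 to 21 May 2014, the deadline is extended by 401 days to 17 June 2017.
The emergency suspension of filing deadlines starting 28 December 2017 came too late — the period had run on 17 June 2017 — and so does not extend the deadline.
Nothing else in the chronology tolls or restarts the period.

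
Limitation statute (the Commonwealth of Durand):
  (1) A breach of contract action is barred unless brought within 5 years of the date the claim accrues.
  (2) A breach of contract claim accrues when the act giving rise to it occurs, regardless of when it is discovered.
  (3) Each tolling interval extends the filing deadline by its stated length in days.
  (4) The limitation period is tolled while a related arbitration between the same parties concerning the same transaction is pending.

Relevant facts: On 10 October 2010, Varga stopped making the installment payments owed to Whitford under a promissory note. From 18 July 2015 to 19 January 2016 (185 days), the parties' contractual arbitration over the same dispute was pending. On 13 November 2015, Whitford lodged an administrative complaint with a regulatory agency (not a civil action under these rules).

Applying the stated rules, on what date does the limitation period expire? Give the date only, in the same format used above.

12 April 2016

The limitation period began to run on 10 October 2010.
The untolled deadline — 5 years after 10 October 2010 — is 10 October 2015.
The pending related arbitration from 18 July 2015 to 19 January 2016 tolled the period for 185 days, extending the deadline to 12 April 2016.
Nothing else in the chronology tolls or restarts the period.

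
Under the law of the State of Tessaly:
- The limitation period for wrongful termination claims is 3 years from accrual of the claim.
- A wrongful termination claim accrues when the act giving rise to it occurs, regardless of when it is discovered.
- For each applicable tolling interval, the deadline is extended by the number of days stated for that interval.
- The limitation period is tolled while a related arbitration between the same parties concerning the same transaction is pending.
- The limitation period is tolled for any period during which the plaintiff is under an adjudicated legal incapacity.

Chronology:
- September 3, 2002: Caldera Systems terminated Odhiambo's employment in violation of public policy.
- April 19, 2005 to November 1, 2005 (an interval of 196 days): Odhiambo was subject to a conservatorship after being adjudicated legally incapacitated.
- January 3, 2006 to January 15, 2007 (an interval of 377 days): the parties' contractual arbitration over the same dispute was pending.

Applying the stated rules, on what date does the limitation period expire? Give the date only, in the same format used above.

The limitation period began to run on September 3, 2002.
3 years from September 3, 2002 is September 3, 2005.
The plaintiff's legal incapacity from April 19, 2005 to November 1, 2005 tolled the period for 196 days, extending the deadline to March 18, 2006.
Because the pending related arbitration ran from January 3, 2006 to January 15, 2007, the deadline is extended by 377 days to March 30, 2007.

March 30, 2007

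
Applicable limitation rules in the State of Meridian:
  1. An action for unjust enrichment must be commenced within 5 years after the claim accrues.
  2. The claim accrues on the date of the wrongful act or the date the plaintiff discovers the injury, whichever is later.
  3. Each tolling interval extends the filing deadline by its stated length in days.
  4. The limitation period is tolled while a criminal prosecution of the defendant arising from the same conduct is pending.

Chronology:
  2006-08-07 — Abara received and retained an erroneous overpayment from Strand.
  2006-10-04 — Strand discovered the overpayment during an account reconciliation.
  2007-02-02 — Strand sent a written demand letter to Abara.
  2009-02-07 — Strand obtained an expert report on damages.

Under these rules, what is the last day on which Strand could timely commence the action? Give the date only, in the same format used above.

2011-10-04

The claim accrued on 2006-10-04 — the later of the 2006-08-07 act and the 2006-10-04 discovery.
5 years from 2006-10-04 is 2011-10-04.
The other events in the timeline have no effect on the limitation period under the stated rules.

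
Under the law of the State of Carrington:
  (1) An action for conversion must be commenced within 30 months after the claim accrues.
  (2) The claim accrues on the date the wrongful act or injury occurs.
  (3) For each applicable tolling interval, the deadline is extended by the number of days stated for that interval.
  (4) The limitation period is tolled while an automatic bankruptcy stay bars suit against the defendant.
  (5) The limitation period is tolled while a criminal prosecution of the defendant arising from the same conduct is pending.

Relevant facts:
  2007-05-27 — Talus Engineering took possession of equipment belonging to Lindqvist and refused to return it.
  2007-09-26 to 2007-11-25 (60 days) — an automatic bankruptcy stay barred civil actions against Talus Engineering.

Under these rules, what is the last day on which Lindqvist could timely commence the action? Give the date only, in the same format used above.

2010-01-26

The limitation period began to run on 2007-05-27.
The untolled deadline — 30 months after 2007-05-27 — is 2009-11-27.
Because the automatic bankruptcy stay ran from 2007-09-26 to 2007-11-25, the deadline is extended by 60 days to 2010-01-26.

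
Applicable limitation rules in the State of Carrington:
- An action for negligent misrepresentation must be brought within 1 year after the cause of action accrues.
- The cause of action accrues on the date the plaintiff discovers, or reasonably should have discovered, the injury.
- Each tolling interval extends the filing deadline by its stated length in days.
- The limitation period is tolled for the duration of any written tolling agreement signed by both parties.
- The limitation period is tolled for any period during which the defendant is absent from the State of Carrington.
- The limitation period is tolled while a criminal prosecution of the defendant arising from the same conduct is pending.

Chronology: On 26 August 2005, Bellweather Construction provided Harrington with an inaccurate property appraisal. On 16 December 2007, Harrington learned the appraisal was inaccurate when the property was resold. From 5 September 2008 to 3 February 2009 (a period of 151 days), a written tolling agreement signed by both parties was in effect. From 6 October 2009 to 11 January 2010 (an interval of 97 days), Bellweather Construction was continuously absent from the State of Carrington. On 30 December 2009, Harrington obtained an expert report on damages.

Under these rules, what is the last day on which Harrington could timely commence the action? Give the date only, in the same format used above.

Under the discovery rule, the claim accrued on 16 December 2007, when Harrington discovered the injury — not on the 26 August 2005 date of the underlying act.
Adding the 1 year base period to 16 December 2007 gives a deadline of 16 December 2008, before any tolling.
Because the written tolling agreement ran from 5 September 2008 to 3 February 2009, the deadline is extended by 151 days to 16 May 2009.
By the time the defendant's absence from the jurisdiction began on 6 October 2009, the limitation period had already expired on 16 May 2009; that interval cannot revive it.
Nothing else in the chronology tolls or restarts the period.

16 May 2009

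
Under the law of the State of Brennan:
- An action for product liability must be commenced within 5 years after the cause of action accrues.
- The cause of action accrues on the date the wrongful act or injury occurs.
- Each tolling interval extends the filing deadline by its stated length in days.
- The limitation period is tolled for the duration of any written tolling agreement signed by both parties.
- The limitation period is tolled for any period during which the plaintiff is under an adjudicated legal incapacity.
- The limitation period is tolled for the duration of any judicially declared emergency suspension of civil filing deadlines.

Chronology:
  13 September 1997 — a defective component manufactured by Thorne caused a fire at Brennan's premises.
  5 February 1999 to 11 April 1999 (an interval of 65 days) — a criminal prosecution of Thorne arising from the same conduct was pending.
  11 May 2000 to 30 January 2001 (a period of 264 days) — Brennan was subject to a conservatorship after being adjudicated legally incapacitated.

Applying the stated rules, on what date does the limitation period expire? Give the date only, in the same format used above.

The cause of action accrued on 13 September 1997, the date of the act.
Adding the 5 years base period to 13 September 1997 gives a deadline of 13 September 2002, before any tolling.
The plaintiff's legal incapacity from 11 May 2000 to 30 January 2001 tolled the period for 264 days, extending the deadline to 4 June 2003.
The pending criminal prosecution from 5 February 1999 to 11 April 1999 does not toll the period, because no stated rule makes a criminal prosecution a tolling event.

4 June 2003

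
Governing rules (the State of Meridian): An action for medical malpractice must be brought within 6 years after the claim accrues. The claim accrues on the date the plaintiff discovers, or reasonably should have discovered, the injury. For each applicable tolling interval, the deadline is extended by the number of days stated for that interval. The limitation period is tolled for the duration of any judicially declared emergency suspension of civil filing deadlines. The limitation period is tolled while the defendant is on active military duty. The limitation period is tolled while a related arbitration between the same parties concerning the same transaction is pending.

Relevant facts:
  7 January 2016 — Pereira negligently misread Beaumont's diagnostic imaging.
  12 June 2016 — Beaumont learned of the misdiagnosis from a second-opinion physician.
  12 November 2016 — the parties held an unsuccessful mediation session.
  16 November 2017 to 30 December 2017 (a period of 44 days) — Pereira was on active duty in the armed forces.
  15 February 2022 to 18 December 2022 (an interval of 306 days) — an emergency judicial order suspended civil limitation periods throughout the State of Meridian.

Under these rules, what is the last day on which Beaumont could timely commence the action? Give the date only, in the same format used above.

Accrual is tied to discovery, so the period began on 12 June 2016 rather than on 7 January 2016 when the act occurred.
Adding the 6 years base period to 12 June 2016 gives a deadline of 12 June 2022, before any tolling.
Because the defendant's active military service ran from 16 November 2017 to 30 December 2017, the deadline is extended by 44 days to 26 July 2022.
The emergency suspension of filing deadlines from 15 February 2022 to 18 December 2022 tolled the period for 306 days, extending the deadline to 28 May 2023.
Nothing else in the chronology tolls or restarts the period.

28 May 2023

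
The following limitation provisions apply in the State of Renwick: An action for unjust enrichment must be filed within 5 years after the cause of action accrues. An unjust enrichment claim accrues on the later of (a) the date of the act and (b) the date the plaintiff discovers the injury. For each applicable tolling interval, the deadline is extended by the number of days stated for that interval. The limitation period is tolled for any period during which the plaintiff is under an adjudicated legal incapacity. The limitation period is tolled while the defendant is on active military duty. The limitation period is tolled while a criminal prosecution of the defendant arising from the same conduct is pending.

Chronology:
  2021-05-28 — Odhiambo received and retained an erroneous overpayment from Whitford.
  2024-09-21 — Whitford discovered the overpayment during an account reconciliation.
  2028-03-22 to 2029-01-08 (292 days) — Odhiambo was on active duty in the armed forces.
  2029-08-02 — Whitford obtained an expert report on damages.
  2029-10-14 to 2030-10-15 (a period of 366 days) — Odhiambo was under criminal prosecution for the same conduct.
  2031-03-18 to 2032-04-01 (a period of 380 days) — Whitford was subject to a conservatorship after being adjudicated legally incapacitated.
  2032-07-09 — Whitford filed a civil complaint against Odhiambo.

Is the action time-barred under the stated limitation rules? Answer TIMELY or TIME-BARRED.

TIMELY

The claim accrued on 2024-09-21 — the later of the 2021-05-28 act and the 2024-09-21 discovery.
The untolled deadline — 5 years after 2024-09-21 — is 2029-09-21.
The defendant's active military service from 2028-03-22 to 2029-01-08 tolled the period for 292 days, extending the deadline to 2030-07-10.
The pending criminal prosecution from 2029-10-14 to 2030-10-15 tolled the period for 366 days, extending the deadline to 2031-07-11.
The period was tolled for 380 days by the plaintiff's legal incapacity (2031-03-18 to 2032-04-01), pushing the deadline to 2032-07-25.
The other events in the timeline have no effect on the limitation period under the stated rules.
Whitford filed on 2032-07-09, before the 2032-07-25 deadline, so the action is timely.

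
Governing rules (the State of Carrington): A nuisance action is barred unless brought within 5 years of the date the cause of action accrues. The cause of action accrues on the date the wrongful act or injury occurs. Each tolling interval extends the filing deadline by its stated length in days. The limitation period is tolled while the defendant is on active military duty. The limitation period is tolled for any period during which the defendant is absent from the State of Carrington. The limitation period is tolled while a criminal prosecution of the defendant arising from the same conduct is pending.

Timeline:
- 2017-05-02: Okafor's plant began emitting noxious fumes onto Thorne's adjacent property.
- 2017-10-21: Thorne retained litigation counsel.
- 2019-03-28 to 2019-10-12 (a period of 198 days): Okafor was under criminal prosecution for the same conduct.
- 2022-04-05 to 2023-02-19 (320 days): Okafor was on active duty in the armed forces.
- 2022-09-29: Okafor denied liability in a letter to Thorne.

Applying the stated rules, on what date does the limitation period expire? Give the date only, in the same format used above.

The claim accrued on 2017-05-02, when the wrongful act occurred.
5 years from 2017-05-02 is 2022-05-02.
The pending criminal prosecution from 2019-03-28 to 2019-10-12 tolled the period for 198 days, extending the deadline to 2022-11-16.
The defendant's active military service from 2022-04-05 to 2023-02-19 tolled the period for 320 days, extending the deadline to 2023-10-02.
None of the other events listed affects the running of the period under the stated rules.

2023-10-02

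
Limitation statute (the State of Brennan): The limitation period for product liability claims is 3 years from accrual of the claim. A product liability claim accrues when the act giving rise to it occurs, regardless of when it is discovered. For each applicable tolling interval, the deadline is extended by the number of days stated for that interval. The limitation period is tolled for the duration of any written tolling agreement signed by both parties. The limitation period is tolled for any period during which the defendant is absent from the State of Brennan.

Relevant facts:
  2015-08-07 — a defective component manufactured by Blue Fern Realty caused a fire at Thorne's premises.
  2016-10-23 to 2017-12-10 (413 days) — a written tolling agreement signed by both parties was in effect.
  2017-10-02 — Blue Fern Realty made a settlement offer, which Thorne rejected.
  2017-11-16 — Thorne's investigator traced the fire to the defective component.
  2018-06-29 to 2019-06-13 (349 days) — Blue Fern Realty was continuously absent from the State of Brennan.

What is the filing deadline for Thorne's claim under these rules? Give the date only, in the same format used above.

Because the rule ties accrual to occurrence, the claim accrued on 2015-08-07, not on the 2017-11-16 discovery date.
3 years from 2015-08-07 is 2018-08-07.
Because the written tolling agreement ran from 2016-10-23 to 2017-12-10, the deadline is extended by 413 days to 2019-09-24.
The defendant's absence from the jurisdiction from 2018-06-29 to 2019-06-13 tolled the period for 349 days, extending the deadline to 2020-09-07.
None of the other events listed affects the running of the period under the stated rules.

2020-09-07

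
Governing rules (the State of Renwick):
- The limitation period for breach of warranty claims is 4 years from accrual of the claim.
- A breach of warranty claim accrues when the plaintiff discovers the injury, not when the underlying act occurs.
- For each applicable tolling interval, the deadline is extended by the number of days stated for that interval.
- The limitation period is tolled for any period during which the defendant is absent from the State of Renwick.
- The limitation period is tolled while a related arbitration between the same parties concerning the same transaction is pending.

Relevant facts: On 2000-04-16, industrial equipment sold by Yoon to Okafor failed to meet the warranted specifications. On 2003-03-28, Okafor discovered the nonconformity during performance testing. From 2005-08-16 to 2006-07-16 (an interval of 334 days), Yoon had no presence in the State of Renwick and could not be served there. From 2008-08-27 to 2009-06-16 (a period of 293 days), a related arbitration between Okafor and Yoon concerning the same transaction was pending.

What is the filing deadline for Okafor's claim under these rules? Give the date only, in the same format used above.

2008-02-25

The claim did not accrue until Okafor discovered the injury on 2003-03-28; the 2000-04-16 act date does not start the clock under the stated rule.
The untolled deadline — 4 years after 2003-03-28 — is 2007-03-28.
Because the defendant's absence from the jurisdiction ran from 2005-08-16 to 2006-07-16, the deadline is extended by 334 days to 2008-02-25.
The pending related arbitration from 2008-08-27 to 2009-06-16 began after the period had already run on 2008-02-25, so it has no tolling effect.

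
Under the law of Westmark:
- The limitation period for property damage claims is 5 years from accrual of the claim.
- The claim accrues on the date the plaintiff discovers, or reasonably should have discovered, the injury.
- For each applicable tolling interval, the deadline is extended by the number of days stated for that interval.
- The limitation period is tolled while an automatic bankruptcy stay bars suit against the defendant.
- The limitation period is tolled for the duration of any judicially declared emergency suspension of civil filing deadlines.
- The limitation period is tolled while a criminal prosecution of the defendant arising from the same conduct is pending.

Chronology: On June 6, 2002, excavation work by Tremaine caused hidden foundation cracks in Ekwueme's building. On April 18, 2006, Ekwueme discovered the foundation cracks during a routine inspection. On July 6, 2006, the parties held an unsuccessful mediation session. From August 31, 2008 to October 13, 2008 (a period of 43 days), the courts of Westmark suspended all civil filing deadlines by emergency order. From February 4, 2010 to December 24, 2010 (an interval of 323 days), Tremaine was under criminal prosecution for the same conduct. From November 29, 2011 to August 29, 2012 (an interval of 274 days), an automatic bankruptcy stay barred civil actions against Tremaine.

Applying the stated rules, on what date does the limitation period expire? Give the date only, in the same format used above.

Under the discovery rule, the claim accrued on April 18, 2006, when Ekwueme discovered the injury — not on the June 6, 2002 date of the underlying act.
The untolled deadline — 5 years after April 18, 2006 — is April 18, 2011.
The emergency suspension of filing deadlines from August 31, 2008 to October 13, 2008 tolled the period for 43 days, extending the deadline to May 31, 2011.
The period was tolled for 323 days by the pending criminal prosecution (February 4, 2010 to December 24, 2010), pushing the deadline to April 18, 2012.
The automatic bankruptcy stay from November 29, 2011 to August 29, 2012 tolled the period for 274 days, extending the deadline to January 17, 2013.
The other events in the timeline have no effect on the limitation period under the stated rules.

January 17, 2013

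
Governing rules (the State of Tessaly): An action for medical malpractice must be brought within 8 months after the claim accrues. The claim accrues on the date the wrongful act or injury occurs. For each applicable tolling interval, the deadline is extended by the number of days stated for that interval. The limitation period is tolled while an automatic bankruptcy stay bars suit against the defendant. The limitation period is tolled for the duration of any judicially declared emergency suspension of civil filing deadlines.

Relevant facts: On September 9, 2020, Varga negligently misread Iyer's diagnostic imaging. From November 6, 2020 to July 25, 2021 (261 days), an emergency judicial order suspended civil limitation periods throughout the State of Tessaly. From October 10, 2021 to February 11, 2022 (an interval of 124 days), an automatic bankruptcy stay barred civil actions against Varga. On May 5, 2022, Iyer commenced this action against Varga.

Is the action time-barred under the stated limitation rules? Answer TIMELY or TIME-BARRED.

TIMELY

The limitation period began to run on September 9, 2020.
The untolled deadline — 8 months after September 9, 2020 — is May 9, 2021.
The emergency suspension of filing deadlines from November 6, 2020 to July 25, 2021 tolled the period for 261 days, extending the deadline to January 25, 2022.
The period was tolled for 124 days by the automatic bankruptcy stay (October 10, 2021 to February 11, 2022), pushing the deadline to May 29, 2022.
The May 5, 2022 filing precedes the May 29, 2022 deadline; the claim is timely.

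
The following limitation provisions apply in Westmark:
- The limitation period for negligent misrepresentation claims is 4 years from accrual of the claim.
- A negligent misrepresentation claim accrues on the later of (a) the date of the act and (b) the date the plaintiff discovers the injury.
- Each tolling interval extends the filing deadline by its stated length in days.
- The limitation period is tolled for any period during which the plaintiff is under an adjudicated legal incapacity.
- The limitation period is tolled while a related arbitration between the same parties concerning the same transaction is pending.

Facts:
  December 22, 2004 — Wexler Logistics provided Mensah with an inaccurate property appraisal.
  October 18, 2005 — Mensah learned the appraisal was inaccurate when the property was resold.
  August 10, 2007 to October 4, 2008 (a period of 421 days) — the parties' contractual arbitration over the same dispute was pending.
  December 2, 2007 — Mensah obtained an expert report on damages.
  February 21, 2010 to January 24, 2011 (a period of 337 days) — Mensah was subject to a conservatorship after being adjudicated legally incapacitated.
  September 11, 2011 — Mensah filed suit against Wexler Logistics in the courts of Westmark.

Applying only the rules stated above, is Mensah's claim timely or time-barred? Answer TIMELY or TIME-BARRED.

TIMELY

The claim accrued on October 18, 2005 — the later of the December 22, 2004 act and the October 18, 2005 discovery.
Adding the 4 years base period to October 18, 2005 gives a deadline of October 18, 2009, before any tolling.
Because the pending related arbitration ran from August 10, 2007 to October 4, 2008, the deadline is extended by 421 days to December 13, 2010.
Because the plaintiff's legal incapacity ran from February 21, 2010 to January 24, 2011, the deadline is extended by 337 days to November 15, 2011.
None of the other events listed affects the running of the period under the stated rules.
Mensah filed on September 11, 2011, before the November 15, 2011 deadline, so the action is timely.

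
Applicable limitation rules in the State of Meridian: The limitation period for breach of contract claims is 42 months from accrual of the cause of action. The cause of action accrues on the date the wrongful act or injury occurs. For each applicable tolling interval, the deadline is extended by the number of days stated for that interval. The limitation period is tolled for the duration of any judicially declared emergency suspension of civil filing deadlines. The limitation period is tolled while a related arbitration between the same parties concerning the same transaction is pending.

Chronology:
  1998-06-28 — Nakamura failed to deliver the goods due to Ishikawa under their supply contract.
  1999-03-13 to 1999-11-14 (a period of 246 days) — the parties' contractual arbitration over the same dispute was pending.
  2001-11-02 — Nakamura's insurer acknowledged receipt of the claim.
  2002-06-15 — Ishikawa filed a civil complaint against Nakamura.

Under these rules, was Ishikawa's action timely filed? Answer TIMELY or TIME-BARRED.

The claim accrued on 1998-06-28, when the wrongful act occurred.
The untolled deadline — 42 months after 1998-06-28 — is 2001-12-28.
The period was tolled for 246 days by the pending related arbitration (1999-03-13 to 1999-11-14), pushing the deadline to 2002-08-31.
The other events in the timeline have no effect on the limitation period under the stated rules.
Ishikawa filed on 2002-06-15, before the 2002-08-31 deadline, so the action is timely.

TIMELY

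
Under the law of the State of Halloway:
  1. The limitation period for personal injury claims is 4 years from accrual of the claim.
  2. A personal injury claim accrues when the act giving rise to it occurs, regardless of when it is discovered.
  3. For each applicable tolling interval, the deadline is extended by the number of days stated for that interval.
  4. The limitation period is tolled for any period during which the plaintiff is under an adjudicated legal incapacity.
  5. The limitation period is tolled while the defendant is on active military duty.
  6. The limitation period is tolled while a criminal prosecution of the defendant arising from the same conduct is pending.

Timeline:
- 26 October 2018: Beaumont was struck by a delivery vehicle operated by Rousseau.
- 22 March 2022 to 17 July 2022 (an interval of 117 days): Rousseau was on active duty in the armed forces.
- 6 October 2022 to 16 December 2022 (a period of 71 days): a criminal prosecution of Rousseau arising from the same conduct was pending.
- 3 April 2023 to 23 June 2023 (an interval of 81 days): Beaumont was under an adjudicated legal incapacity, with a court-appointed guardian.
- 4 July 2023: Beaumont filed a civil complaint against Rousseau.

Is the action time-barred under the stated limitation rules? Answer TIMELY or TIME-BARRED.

TIMELY

The limitation period began to run on 26 October 2018.
4 years from 26 October 2018 is 26 October 2022.
The period was tolled for 117 days by the defendant's active military service (22 March 2022 to 17 July 2022), pushing the deadline to 20 February 2023.
Because the pending criminal prosecution ran from 6 October 2022 to 16 December 2022, the deadline is extended by 71 days to 2 May 2023.
The period was tolled for 81 days by the plaintiff's legal incapacity (3 April 2023 to 23 June 2023), pushing the deadline to 22 July 2023.
The 4 July 2023 filing precedes the 22 July 2023 deadline; the claim is timely.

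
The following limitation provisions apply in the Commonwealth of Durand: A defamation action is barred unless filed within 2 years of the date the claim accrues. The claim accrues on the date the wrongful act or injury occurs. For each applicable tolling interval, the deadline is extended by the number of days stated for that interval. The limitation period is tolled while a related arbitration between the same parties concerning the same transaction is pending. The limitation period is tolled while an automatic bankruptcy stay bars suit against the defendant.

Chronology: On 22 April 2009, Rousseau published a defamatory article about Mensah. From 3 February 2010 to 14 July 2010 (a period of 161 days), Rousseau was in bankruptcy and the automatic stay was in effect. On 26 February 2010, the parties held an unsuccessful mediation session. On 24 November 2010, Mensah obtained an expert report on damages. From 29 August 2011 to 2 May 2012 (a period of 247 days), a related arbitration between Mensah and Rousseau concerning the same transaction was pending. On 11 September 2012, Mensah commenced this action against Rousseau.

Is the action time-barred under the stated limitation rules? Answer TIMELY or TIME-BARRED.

The claim accrued on 22 April 2009, when the wrongful act occurred.
2 years from 22 April 2009 is 22 April 2011.
Because the automatic bankruptcy stay ran from 3 February 2010 to 14 July 2010, the deadline is extended by 161 days to 30 September 2011.
Because the pending related arbitration ran from 29 August 2011 to 2 May 2012, the deadline is extended by 247 days to 3 June 2012.
Nothing else in the chronology tolls or restarts the period.
Mensah filed on 11 September 2012, after the 3 June 2012 deadline, so the action is time-barred.

TIME-BARRED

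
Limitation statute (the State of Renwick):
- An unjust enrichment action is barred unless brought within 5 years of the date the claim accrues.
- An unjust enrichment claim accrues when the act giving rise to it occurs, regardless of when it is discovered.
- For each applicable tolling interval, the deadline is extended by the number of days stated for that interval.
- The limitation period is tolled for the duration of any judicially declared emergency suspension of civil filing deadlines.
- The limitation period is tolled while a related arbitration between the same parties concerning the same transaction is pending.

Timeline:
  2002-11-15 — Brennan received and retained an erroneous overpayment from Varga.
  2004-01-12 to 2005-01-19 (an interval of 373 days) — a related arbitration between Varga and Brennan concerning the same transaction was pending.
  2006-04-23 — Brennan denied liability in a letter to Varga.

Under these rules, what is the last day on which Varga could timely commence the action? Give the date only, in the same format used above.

2008-11-22

The claim accrued on 2002-11-15, when the wrongful act occurred.
Adding the 5 years base period to 2002-11-15 gives a deadline of 2007-11-15, before any tolling.
The pending related arbitration from 2004-01-12 to 2005-01-19 tolled the period for 373 days, extending the deadline to 2008-11-22.
Nothing else in the chronology tolls or restarts the period.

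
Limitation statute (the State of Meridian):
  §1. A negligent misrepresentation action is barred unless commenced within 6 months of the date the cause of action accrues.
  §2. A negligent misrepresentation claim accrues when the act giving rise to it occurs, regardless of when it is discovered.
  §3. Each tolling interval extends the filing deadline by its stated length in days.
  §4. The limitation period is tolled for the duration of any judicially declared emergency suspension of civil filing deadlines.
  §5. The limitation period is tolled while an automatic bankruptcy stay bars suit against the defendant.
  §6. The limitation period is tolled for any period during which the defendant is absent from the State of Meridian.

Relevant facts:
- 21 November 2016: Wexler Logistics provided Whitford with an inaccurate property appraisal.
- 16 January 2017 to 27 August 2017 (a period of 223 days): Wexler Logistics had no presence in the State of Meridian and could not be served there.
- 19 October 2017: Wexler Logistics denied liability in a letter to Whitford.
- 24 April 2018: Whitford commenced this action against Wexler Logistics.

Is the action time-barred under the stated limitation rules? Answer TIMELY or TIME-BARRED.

The limitation period began to run on 21 November 2016.
The untolled deadline — 6 months after 21 November 2016 — is 21 May 2017.
Because the defendant's absence from the jurisdiction ran from 16 January 2017 to 27 August 2017, the deadline is extended by 223 days to 30 December 2017.
Nothing else in the chronology tolls or restarts the period.
Filing on 24 April 2018 missed the 30 December 2017 deadline — the action is time-barred.

TIME-BARRED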